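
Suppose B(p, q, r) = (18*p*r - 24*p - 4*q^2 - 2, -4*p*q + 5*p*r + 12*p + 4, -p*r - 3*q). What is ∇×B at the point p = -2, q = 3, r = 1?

(7, -35, 29)

(∇×B)₁ = ∂B₃/∂q − ∂B₂/∂r = -5*p - 3
(∇×B)₂ = ∂B₁/∂r − ∂B₃/∂p = 18*p + r
(∇×B)₃ = ∂B₂/∂p − ∂B₁/∂q = 4*q + 5*r + 12
∇×B = (-5*p - 3, 18*p + r, 4*q + 5*r + 12)
At (-2, 3, 1): (7, -35, 29).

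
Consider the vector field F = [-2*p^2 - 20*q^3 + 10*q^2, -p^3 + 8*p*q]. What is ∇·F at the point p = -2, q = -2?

-8

∂F₁/∂p = -4*p
∂F₂/∂q = 8*p
∇·F = 4*p
At (-2, -2): -8.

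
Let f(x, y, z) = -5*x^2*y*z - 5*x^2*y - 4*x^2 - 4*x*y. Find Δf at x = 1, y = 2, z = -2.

∂²f/∂x² = -2*(5*y*z + 5*y + 4)
∂²f/∂y² = 0
∂²f/∂z² = 0
∇²f = -10*y*z - 10*y - 8
At (1, 2, -2): 12.

12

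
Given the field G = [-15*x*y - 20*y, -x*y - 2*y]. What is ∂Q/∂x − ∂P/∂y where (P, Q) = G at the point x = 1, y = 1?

34

∂G₂/∂x = -y
∂G₁/∂y = -15*x - 20
Scalar curl = 15*x - y + 20
At (1, 1): 34.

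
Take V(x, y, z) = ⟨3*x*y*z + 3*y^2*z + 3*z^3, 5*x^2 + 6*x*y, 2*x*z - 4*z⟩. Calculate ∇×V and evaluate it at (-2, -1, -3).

(0, 96, -62)

(∇×V)₁ = ∂V₃/∂y − ∂V₂/∂z = 0
(∇×V)₂ = ∂V₁/∂z − ∂V₃/∂x = 3*x*y + 3*y^2 + 9*z^2 - 2*z
(∇×V)₃ = ∂V₂/∂x − ∂V₁/∂y = -3*x*z + 10*x - 6*y*z + 6*y
∇×V = (0, 3*x*y + 3*y^2 + 9*z^2 - 2*z, -3*x*z + 10*x - 6*y*z + 6*y)
At (-2, -1, -3): (0, 96, -62).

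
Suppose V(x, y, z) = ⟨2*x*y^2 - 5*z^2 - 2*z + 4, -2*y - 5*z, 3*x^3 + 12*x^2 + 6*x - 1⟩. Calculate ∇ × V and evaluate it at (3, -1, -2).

(∇×V)₁ = ∂V₃/∂y − ∂V₂/∂z = 5
(∇×V)₂ = ∂V₁/∂z − ∂V₃/∂x = -9*x^2 - 24*x - 10*z - 8
(∇×V)₃ = ∂V₂/∂x − ∂V₁/∂y = -4*x*y
∇×V = (5, -9*x^2 - 24*x - 10*z - 8, -4*x*y)
At (3, -1, -2): (5, -141, 12).

(5, -141, 12)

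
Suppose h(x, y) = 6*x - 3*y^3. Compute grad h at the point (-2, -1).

∂h/∂x = 6
∂h/∂y = -9*y^2
∇h = (6, -9*y^2)
At (-2, -1): (6, -9).

(6, -9)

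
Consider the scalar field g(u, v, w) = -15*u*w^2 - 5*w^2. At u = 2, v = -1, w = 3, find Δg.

-70

∂²g/∂u² = 0
∂²g/∂v² = 0
∂²g/∂w² = -10*(3*u + 1)
∇²g = -30*u - 10
At (2, -1, 3): -70.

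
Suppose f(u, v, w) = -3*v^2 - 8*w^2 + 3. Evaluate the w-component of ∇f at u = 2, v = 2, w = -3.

(∇f)_3 = ∂f/∂w = -16*w
At (2, 2, -3): 48.

48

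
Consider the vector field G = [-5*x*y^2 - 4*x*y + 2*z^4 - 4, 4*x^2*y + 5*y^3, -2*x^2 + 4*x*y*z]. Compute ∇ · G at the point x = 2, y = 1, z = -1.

30

∂G₁/∂x = -5*y^2 - 4*y
∂G₂/∂y = 4*x^2 + 15*y^2
∂G₃/∂z = 4*x*y
∇·G = 4*x^2 + 4*x*y + 10*y^2 - 4*y
At (2, 1, -1): 30.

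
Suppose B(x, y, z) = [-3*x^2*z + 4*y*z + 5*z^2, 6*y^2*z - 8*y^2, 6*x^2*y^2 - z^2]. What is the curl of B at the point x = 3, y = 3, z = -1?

(270, -349, 4)

(∇×B)₁ = ∂B₃/∂y − ∂B₂/∂z = 12*x^2*y - 6*y^2
(∇×B)₂ = ∂B₁/∂z − ∂B₃/∂x = -3*x^2 - 12*x*y^2 + 4*y + 10*z
(∇×B)₃ = ∂B₂/∂x − ∂B₁/∂y = -4*z
∇×B = (12*x^2*y - 6*y^2, -3*x^2 - 12*x*y^2 + 4*y + 10*z, -4*z)
At (3, 3, -1): (270, -349, 4).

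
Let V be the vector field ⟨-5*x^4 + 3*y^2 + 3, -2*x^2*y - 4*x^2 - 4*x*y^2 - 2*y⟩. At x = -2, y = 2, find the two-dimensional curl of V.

∂V₂/∂x = -4*x*y - 8*x - 4*y^2
∂V₁/∂y = 6*y
Scalar curl = -4*x*y - 8*x - 4*y^2 - 6*y
At (-2, 2): 4.

4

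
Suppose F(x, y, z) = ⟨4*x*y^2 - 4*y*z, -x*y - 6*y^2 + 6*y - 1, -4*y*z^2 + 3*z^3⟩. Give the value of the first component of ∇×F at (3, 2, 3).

-36

(∇×F)_1 = ∂F₃/∂y − ∂F₂/∂z
= -4*z^2 − (0)
= -4*z^2
At (3, 2, 3): -36.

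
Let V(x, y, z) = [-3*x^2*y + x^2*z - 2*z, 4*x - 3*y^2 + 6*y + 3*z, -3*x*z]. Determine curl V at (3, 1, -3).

(∇×V)₁ = ∂V₃/∂y − ∂V₂/∂z = -3
(∇×V)₂ = ∂V₁/∂z − ∂V₃/∂x = x^2 + 3*z - 2
(∇×V)₃ = ∂V₂/∂x − ∂V₁/∂y = 3*x^2 + 4
∇×V = (-3, x^2 + 3*z - 2, 3*x^2 + 4)
At (3, 1, -3): (-3, -2, 31).

(-3, -2, 31)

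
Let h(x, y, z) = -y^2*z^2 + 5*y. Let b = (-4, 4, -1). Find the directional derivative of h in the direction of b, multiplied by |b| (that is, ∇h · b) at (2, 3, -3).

∂h/∂x = 0
∂h/∂y = -2*y*z^2 + 5
∂h/∂z = -2*y^2*z
∇h at (2, 3, -3) = (0, -49, 54)
∇h · b = (0)(-4) + (-49)(4) + (54)(-1) = -250

-250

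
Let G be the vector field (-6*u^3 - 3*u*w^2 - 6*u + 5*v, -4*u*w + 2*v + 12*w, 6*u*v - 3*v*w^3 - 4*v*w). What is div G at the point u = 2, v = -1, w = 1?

∂G₁/∂u = -18*u^2 - 3*w^2 - 6
∂G₂/∂v = 2
∂G₃/∂w = -9*v*w^2 - 4*v
∇·G = -18*u^2 - 9*v*w^2 - 4*v - 3*w^2 - 4
At (2, -1, 1): -66.

-66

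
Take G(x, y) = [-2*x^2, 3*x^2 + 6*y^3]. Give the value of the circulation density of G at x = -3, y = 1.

-18

∂G₂/∂x = 6*x
∂G₁/∂y = 0
Scalar curl = 6*x
At (-3, 1): -18.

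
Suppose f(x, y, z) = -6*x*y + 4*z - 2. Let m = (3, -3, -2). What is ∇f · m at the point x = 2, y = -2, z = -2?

64

∂f/∂x = -6*y
∂f/∂y = -6*x
∂f/∂z = 4
∇f at (2, -2, -2) = (12, -12, 4)
∇f · m = (12)(3) + (-12)(-3) + (4)(-2) = 64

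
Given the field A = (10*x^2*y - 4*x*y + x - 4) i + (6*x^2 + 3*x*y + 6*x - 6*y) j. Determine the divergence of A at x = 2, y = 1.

∂A₁/∂x = 20*x*y - 4*y + 1
∂A₂/∂y = 3*x - 6
∇·A = 20*x*y + 3*x - 4*y - 5
At (2, 1): 37.

37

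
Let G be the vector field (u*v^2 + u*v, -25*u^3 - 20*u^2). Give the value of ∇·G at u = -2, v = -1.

0

∂G₁/∂u = v^2 + v
∂G₂/∂v = 0
∇·G = v^2 + v
At (-2, -1): 0.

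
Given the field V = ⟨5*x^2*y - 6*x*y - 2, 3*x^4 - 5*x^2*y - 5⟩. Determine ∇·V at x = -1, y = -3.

∂V₁/∂x = 10*x*y - 6*y
∂V₂/∂y = -5*x^2
∇·V = -5*x^2 + 10*x*y - 6*y
At (-1, -3): 43.

43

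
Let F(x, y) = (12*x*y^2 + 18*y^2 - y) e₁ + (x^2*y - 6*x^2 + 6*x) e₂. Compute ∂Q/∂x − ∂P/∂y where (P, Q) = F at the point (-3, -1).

∂F₂/∂x = 2*x*y - 12*x + 6
∂F₁/∂y = 24*x*y + 36*y - 1
Scalar curl = -22*x*y - 12*x - 36*y + 7
At (-3, -1): 13.

13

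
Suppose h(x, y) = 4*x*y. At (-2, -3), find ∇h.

∂h/∂x = 4*y
∂h/∂y = 4*x
∇h = (4*y, 4*x)
At (-2, -3): (-12, -8).

(-12, -8)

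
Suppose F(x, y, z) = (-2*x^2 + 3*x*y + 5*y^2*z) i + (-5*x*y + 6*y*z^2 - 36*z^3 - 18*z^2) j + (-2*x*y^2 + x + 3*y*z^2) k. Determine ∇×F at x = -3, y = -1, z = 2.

(∇×F)₁ = ∂F₃/∂y − ∂F₂/∂z = -4*x*y - 12*y*z + 111*z^2 + 36*z
(∇×F)₂ = ∂F₁/∂z − ∂F₃/∂x = 7*y^2 - 1
(∇×F)₃ = ∂F₂/∂x − ∂F₁/∂y = -3*x - 10*y*z - 5*y
∇×F = (-4*x*y - 12*y*z + 111*z^2 + 36*z, 7*y^2 - 1, -3*x - 10*y*z - 5*y)
At (-3, -1, 2): (528, 6, 34).

(528, 6, 34)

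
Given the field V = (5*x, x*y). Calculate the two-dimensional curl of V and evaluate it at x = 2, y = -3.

-3

∂V₂/∂x = y
∂V₁/∂y = 0
Scalar curl = y
At (2, -3): -3.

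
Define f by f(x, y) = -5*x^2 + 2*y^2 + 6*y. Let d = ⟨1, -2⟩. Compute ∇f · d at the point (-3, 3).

-6

∂f/∂x = -10*x
∂f/∂y = 4*y + 6
∇f at (-3, 3) = (30, 18)
∇f · d = (30)(1) + (18)(-2) = -6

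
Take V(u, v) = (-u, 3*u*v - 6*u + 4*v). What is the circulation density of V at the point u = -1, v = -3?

-15

∂V₂/∂u = 3*v - 6
∂V₁/∂v = 0
Scalar curl = 3*v - 6
At (-1, -3): -15.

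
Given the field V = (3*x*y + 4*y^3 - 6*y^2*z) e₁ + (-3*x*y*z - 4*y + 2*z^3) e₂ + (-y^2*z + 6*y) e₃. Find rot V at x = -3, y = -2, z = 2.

(∇×V)₁ = ∂V₃/∂y − ∂V₂/∂z = 3*x*y - 2*y*z - 6*z^2 + 6
(∇×V)₂ = ∂V₁/∂z − ∂V₃/∂x = -6*y^2
(∇×V)₃ = ∂V₂/∂x − ∂V₁/∂y = -3*x - 12*y^2 + 9*y*z
∇×V = (3*x*y - 2*y*z - 6*z^2 + 6, -6*y^2, -3*x - 12*y^2 + 9*y*z)
At (-3, -2, 2): (8, -24, -75).

(8, -24, -75)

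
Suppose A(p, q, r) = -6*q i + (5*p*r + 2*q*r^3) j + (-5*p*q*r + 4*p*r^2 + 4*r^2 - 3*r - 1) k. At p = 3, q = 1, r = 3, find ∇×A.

(∇×A)₁ = ∂A₃/∂q − ∂A₂/∂r = -5*p*r - 5*p - 6*q*r^2
(∇×A)₂ = ∂A₁/∂r − ∂A₃/∂p = 5*q*r - 4*r^2
(∇×A)₃ = ∂A₂/∂p − ∂A₁/∂q = 5*r + 6
∇×A = (-5*p*r - 5*p - 6*q*r^2, 5*q*r - 4*r^2, 5*r + 6)
At (3, 1, 3): (-114, -21, 21).

(-114, -21, 21)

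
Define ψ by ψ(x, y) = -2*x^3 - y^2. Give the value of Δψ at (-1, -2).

∂²ψ/∂x² = -12*x
∂²ψ/∂y² = -2
∇²ψ = -12*x - 2
At (-1, -2): 10.

10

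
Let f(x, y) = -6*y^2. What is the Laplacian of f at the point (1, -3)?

-12

∂²f/∂x² = 0
∂²f/∂y² = -12
∇²f = -12
At (1, -3): -12.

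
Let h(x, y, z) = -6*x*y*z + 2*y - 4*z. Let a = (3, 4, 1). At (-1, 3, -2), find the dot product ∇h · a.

∂h/∂x = -6*y*z
∂h/∂y = -6*x*z + 2
∂h/∂z = -6*x*y - 4
∇h at (-1, 3, -2) = (36, -10, 14)
∇h · a = (36)(3) + (-10)(4) + (14)(1) = 82

82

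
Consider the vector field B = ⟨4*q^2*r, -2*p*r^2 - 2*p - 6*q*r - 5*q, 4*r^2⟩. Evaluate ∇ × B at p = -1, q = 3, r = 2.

(∇×B)₁ = ∂B₃/∂q − ∂B₂/∂r = 4*p*r + 6*q
(∇×B)₂ = ∂B₁/∂r − ∂B₃/∂p = 4*q^2
(∇×B)₃ = ∂B₂/∂p − ∂B₁/∂q = -8*q*r - 2*r^2 - 2
∇×B = (4*p*r + 6*q, 4*q^2, -8*q*r - 2*r^2 - 2)
At (-1, 3, 2): (10, 36, -58).

(10, 36, -58)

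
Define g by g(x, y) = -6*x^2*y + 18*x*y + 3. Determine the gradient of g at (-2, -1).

∂g/∂x = -12*x*y + 18*y
∂g/∂y = -6*x^2 + 18*x
∇g = (-12*x*y + 18*y, -6*x^2 + 18*x)
At (-2, -1): (-42, -60).

(-42, -60)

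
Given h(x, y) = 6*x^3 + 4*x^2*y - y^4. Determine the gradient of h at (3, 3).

(234, -72)

∂h/∂x = 18*x^2 + 8*x*y
∂h/∂y = 4*x^2 - 4*y^3
∇h = (18*x^2 + 8*x*y, 4*x^2 - 4*y^3)
At (3, 3): (234, -72).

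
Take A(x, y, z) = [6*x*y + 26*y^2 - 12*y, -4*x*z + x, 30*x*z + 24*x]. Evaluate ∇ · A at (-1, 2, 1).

-18

∂A₁/∂x = 6*y
∂A₂/∂y = 0
∂A₃/∂z = 30*x
∇·A = 30*x + 6*y
At (-1, 2, 1): -18.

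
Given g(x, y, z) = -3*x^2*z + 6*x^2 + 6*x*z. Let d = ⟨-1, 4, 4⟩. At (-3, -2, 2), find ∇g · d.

-192

∂g/∂x = -6*x*z + 12*x + 6*z
∂g/∂y = 0
∂g/∂z = -3*x^2 + 6*x
∇g at (-3, -2, 2) = (12, 0, -45)
∇g · d = (12)(-1) + (0)(4) + (-45)(4) = -192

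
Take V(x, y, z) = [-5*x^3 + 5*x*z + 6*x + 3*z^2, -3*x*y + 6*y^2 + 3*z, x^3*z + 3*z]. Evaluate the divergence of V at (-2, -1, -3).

∂V₁/∂x = -15*x^2 + 5*z + 6
∂V₂/∂y = -3*x + 12*y
∂V₃/∂z = x^3 + 3
∇·V = x^3 - 15*x^2 - 3*x + 12*y + 5*z + 9
At (-2, -1, -3): -80.

-80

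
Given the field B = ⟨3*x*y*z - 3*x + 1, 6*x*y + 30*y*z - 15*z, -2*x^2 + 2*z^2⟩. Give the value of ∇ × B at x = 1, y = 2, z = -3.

(-45, 10, 21)

(∇×B)₁ = ∂B₃/∂y − ∂B₂/∂z = -30*y + 15
(∇×B)₂ = ∂B₁/∂z − ∂B₃/∂x = 3*x*y + 4*x
(∇×B)₃ = ∂B₂/∂x − ∂B₁/∂y = -3*x*z + 6*y
∇×B = (-30*y + 15, 3*x*y + 4*x, -3*x*z + 6*y)
At (1, 2, -3): (-45, 10, 21).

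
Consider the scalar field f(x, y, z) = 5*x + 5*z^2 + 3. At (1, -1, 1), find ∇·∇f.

∂²f/∂x² = 0
∂²f/∂y² = 0
∂²f/∂z² = 10
∇²f = 10
At (1, -1, 1): 10.

10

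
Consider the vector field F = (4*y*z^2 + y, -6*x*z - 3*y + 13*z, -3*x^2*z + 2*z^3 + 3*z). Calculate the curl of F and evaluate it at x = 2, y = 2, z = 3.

(-1, 84, -55)

(∇×F)₁ = ∂F₃/∂y − ∂F₂/∂z = 6*x - 13
(∇×F)₂ = ∂F₁/∂z − ∂F₃/∂x = 6*x*z + 8*y*z
(∇×F)₃ = ∂F₂/∂x − ∂F₁/∂y = -4*z^2 - 6*z - 1
∇×F = (6*x - 13, 6*x*z + 8*y*z, -4*z^2 - 6*z - 1)
At (2, 2, 3): (-1, 84, -55).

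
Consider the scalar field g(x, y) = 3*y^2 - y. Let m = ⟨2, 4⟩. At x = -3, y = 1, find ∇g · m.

20

∂g/∂x = 0
∂g/∂y = 6*y - 1
∇g at (-3, 1) = (0, 5)
∇g · m = (0)(2) + (5)(4) = 20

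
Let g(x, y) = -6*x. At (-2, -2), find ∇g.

∂g/∂x = -6
∂g/∂y = 0
∇g = (-6, 0)
At (-2, -2): (-6, 0).

(-6, 0)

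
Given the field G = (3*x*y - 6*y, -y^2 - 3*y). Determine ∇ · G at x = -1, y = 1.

∂G₁/∂x = 3*y
∂G₂/∂y = -2*y - 3
∇·G = y - 3
At (-1, 1): -2.

-2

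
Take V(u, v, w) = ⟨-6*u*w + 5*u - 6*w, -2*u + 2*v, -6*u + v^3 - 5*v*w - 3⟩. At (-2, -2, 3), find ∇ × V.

(∇×V)₁ = ∂V₃/∂v − ∂V₂/∂w = 3*v^2 - 5*w
(∇×V)₂ = ∂V₁/∂w − ∂V₃/∂u = -6*u
(∇×V)₃ = ∂V₂/∂u − ∂V₁/∂v = -2
∇×V = (3*v^2 - 5*w, -6*u, -2)
At (-2, -2, 3): (-3, 12, -2).

(-3, 12, -2)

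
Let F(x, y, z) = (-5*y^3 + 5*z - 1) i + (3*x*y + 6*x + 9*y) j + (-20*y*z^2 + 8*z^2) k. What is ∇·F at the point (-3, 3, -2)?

208

∂F₁/∂x = 0
∂F₂/∂y = 3*x + 9
∂F₃/∂z = -40*y*z + 16*z
∇·F = 3*x - 40*y*z + 16*z + 9
At (-3, 3, -2): 208.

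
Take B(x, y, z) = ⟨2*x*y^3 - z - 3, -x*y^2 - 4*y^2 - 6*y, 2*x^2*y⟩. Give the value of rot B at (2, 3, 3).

(∇×B)₁ = ∂B₃/∂y − ∂B₂/∂z = 2*x^2
(∇×B)₂ = ∂B₁/∂z − ∂B₃/∂x = -4*x*y - 1
(∇×B)₃ = ∂B₂/∂x − ∂B₁/∂y = -6*x*y^2 - y^2
∇×B = (2*x^2, -4*x*y - 1, -6*x*y^2 - y^2)
At (2, 3, 3): (8, -25, -117).

(8, -25, -117)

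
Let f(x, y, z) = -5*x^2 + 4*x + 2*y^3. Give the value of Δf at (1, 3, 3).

∂²f/∂x² = -10
∂²f/∂y² = 12*y
∂²f/∂z² = 0
∇²f = 12*y - 10
At (1, 3, 3): 26.

26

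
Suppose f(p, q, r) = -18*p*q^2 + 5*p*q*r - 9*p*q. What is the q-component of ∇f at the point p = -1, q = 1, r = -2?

55

(∇f)_2 = ∂f/∂q = -36*p*q + 5*p*r - 9*p
At (-1, 1, -2): 55.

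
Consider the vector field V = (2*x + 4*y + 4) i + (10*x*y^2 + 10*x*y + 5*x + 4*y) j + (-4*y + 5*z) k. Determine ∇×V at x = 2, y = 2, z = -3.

(∇×V)₁ = ∂V₃/∂y − ∂V₂/∂z = -4
(∇×V)₂ = ∂V₁/∂z − ∂V₃/∂x = 0
(∇×V)₃ = ∂V₂/∂x − ∂V₁/∂y = 10*y^2 + 10*y + 1
∇×V = (-4, 0, 10*y^2 + 10*y + 1)
At (2, 2, -3): (-4, 0, 61).

(-4, 0, 61)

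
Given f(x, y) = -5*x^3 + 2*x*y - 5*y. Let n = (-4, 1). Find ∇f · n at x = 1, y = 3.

∂f/∂x = -15*x^2 + 2*y
∂f/∂y = 2*x - 5
∇f at (1, 3) = (-9, -3)
∇f · n = (-9)(-4) + (-3)(1) = 33

33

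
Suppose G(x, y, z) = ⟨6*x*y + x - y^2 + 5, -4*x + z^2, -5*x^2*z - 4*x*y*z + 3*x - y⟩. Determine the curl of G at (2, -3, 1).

(∇×G)₁ = ∂G₃/∂y − ∂G₂/∂z = -4*x*z - 2*z - 1
(∇×G)₂ = ∂G₁/∂z − ∂G₃/∂x = 10*x*z + 4*y*z - 3
(∇×G)₃ = ∂G₂/∂x − ∂G₁/∂y = -6*x + 2*y - 4
∇×G = (-4*x*z - 2*z - 1, 10*x*z + 4*y*z - 3, -6*x + 2*y - 4)
At (2, -3, 1): (-11, 5, -22).

(-11, 5, -22)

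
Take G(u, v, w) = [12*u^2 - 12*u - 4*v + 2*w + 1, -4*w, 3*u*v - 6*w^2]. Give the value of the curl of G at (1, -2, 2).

(7, 8, 4)

(∇×G)₁ = ∂G₃/∂v − ∂G₂/∂w = 3*u + 4
(∇×G)₂ = ∂G₁/∂w − ∂G₃/∂u = -3*v + 2
(∇×G)₃ = ∂G₂/∂u − ∂G₁/∂v = 4
∇×G = (3*u + 4, -3*v + 2, 4)
At (1, -2, 2): (7, 8, 4).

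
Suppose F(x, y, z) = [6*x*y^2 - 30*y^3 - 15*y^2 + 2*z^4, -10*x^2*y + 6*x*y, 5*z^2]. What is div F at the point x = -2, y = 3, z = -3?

∂F₁/∂x = 6*y^2
∂F₂/∂y = -10*x^2 + 6*x
∂F₃/∂z = 10*z
∇·F = -10*x^2 + 6*x + 6*y^2 + 10*z
At (-2, 3, -3): -28.

-28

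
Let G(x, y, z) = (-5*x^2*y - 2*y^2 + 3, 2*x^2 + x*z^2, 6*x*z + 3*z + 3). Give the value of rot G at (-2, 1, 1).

(4, -6, 17)

(∇×G)₁ = ∂G₃/∂y − ∂G₂/∂z = -2*x*z
(∇×G)₂ = ∂G₁/∂z − ∂G₃/∂x = -6*z
(∇×G)₃ = ∂G₂/∂x − ∂G₁/∂y = 5*x^2 + 4*x + 4*y + z^2
∇×G = (-2*x*z, -6*z, 5*x^2 + 4*x + 4*y + z^2)
At (-2, 1, 1): (4, -6, 17).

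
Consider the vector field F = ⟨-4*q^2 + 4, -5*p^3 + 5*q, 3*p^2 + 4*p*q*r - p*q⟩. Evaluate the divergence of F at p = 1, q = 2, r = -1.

∂F₁/∂p = 0
∂F₂/∂q = 5
∂F₃/∂r = 4*p*q
∇·F = 4*p*q + 5
At (1, 2, -1): 13.

13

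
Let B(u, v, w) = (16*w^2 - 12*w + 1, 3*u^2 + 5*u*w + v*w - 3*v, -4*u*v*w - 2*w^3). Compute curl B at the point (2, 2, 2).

(∇×B)₁ = ∂B₃/∂v − ∂B₂/∂w = -4*u*w - 5*u - v
(∇×B)₂ = ∂B₁/∂w − ∂B₃/∂u = 4*v*w + 32*w - 12
(∇×B)₃ = ∂B₂/∂u − ∂B₁/∂v = 6*u + 5*w
∇×B = (-4*u*w - 5*u - v, 4*v*w + 32*w - 12, 6*u + 5*w)
At (2, 2, 2): (-28, 68, 22).

(-28, 68, 22)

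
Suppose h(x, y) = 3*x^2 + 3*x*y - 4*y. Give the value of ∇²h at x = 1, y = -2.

6

∂²h/∂x² = 6
∂²h/∂y² = 0
∇²h = 6
At (1, -2): 6.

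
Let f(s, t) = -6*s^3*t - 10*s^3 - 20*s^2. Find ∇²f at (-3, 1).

248

∂²f/∂s² = -4*(9*s*t + 15*s + 10)
∂²f/∂t² = 0
∇²f = -36*s*t - 60*s - 40
At (-3, 1): 248.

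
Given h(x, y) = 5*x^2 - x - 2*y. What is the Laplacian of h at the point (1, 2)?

∂²h/∂x² = 10
∂²h/∂y² = 0
∇²h = 10
At (1, 2): 10.

10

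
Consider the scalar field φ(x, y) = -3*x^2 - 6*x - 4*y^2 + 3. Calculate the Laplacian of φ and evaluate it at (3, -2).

∂²φ/∂x² = -6
∂²φ/∂y² = -8
∇²φ = -14
At (3, -2): -14.

-14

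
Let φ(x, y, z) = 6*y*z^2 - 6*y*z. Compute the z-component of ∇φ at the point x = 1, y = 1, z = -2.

(∇φ)_3 = ∂φ/∂z = 12*y*z - 6*y
At (1, 1, -2): -30.

-30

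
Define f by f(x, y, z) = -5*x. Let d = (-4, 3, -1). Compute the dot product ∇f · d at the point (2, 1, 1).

∂f/∂x = -5
∂f/∂y = 0
∂f/∂z = 0
∇f at (2, 1, 1) = (-5, 0, 0)
∇f · d = (-5)(-4) + (0)(3) + (0)(-1) = 20

20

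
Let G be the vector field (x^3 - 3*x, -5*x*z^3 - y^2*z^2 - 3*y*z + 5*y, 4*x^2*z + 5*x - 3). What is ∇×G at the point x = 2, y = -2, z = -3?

(240, 43, 135)

(∇×G)₁ = ∂G₃/∂y − ∂G₂/∂z = 15*x*z^2 + 2*y^2*z + 3*y
(∇×G)₂ = ∂G₁/∂z − ∂G₃/∂x = -8*x*z - 5
(∇×G)₃ = ∂G₂/∂x − ∂G₁/∂y = -5*z^3
∇×G = (15*x*z^2 + 2*y^2*z + 3*y, -8*x*z - 5, -5*z^3)
At (2, -2, -3): (240, 43, 135).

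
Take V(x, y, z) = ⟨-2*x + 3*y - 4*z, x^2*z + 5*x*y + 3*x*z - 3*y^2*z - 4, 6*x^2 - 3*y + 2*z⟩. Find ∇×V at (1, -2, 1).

(∇×V)₁ = ∂V₃/∂y − ∂V₂/∂z = -x^2 - 3*x + 3*y^2 - 3
(∇×V)₂ = ∂V₁/∂z − ∂V₃/∂x = -12*x - 4
(∇×V)₃ = ∂V₂/∂x − ∂V₁/∂y = 2*x*z + 5*y + 3*z - 3
∇×V = (-x^2 - 3*x + 3*y^2 - 3, -12*x - 4, 2*x*z + 5*y + 3*z - 3)
At (1, -2, 1): (5, -16, -8).

(5, -16, -8)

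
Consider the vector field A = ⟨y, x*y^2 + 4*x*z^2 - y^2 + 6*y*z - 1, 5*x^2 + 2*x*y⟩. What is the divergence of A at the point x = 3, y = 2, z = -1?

∂A₁/∂x = 0
∂A₂/∂y = 2*x*y - 2*y + 6*z
∂A₃/∂z = 0
∇·A = 2*x*y - 2*y + 6*z
At (3, 2, -1): 2.

2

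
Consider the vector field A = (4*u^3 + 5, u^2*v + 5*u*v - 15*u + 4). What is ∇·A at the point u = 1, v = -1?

∂A₁/∂u = 12*u^2
∂A₂/∂v = u^2 + 5*u
∇·A = 13*u^2 + 5*u
At (1, -1): 18.

18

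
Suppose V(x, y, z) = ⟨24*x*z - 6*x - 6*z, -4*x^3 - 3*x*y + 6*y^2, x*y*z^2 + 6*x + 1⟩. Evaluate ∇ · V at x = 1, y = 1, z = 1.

∂V₁/∂x = 24*z - 6
∂V₂/∂y = -3*x + 12*y
∂V₃/∂z = 2*x*y*z
∇·V = 2*x*y*z - 3*x + 12*y + 24*z - 6
At (1, 1, 1): 29.

29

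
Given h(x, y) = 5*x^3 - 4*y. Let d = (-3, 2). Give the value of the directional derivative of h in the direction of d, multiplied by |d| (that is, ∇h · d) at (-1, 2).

∂h/∂x = 15*x^2
∂h/∂y = -4
∇h at (-1, 2) = (15, -4)
∇h · d = (15)(-3) + (-4)(2) = -53

-53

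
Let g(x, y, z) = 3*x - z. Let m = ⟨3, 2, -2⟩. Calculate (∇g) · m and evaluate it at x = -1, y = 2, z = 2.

∂g/∂x = 3
∂g/∂y = 0
∂g/∂z = -1
∇g at (-1, 2, 2) = (3, 0, -1)
∇g · m = (3)(3) + (0)(2) + (-1)(-2) = 11

11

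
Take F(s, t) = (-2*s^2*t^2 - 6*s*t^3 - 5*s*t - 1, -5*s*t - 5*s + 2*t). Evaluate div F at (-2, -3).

261

∂F₁/∂s = -4*s*t^2 - 6*t^3 - 5*t
∂F₂/∂t = -5*s + 2
∇·F = -4*s*t^2 - 5*s - 6*t^3 - 5*t + 2
At (-2, -3): 261.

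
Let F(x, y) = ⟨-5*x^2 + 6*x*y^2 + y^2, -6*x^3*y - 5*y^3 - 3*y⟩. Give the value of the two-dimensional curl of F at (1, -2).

∂F₂/∂x = -18*x^2*y
∂F₁/∂y = 12*x*y + 2*y
Scalar curl = -18*x^2*y - 12*x*y - 2*y
At (1, -2): 64.

64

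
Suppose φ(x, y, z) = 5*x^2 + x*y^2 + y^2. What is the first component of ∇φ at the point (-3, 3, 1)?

-21

(∇φ)_1 = ∂φ/∂x = 10*x + y^2
At (-3, 3, 1): -21.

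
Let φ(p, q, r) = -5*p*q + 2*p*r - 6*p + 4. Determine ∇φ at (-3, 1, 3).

∂φ/∂p = -5*q + 2*r - 6
∂φ/∂q = -5*p
∂φ/∂r = 2*p
∇φ = (-5*q + 2*r - 6, -5*p, 2*p)
At (-3, 1, 3): (-5, 15, -6).

(-5, 15, -6)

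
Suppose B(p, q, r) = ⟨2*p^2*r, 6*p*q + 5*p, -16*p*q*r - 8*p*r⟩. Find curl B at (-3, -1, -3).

(∇×B)₁ = ∂B₃/∂q − ∂B₂/∂r = -16*p*r
(∇×B)₂ = ∂B₁/∂r − ∂B₃/∂p = 2*p^2 + 16*q*r + 8*r
(∇×B)₃ = ∂B₂/∂p − ∂B₁/∂q = 6*q + 5
∇×B = (-16*p*r, 2*p^2 + 16*q*r + 8*r, 6*q + 5)
At (-3, -1, -3): (-144, 42, -1).

(-144, 42, -1)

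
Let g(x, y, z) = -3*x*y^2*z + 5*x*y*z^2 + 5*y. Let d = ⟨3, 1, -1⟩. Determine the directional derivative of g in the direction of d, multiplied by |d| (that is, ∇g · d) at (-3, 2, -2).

-91

∂g/∂x = -3*y^2*z + 5*y*z^2
∂g/∂y = -6*x*y*z + 5*x*z^2 + 5
∂g/∂z = -3*x*y^2 + 10*x*y*z
∇g at (-3, 2, -2) = (64, -127, 156)
∇g · d = (64)(3) + (-127)(1) + (156)(-1) = -91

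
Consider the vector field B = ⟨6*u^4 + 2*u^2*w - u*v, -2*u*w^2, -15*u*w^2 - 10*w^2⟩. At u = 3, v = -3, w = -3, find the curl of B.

(∇×B)₁ = ∂B₃/∂v − ∂B₂/∂w = 4*u*w
(∇×B)₂ = ∂B₁/∂w − ∂B₃/∂u = 2*u^2 + 15*w^2
(∇×B)₃ = ∂B₂/∂u − ∂B₁/∂v = u - 2*w^2
∇×B = (4*u*w, 2*u^2 + 15*w^2, u - 2*w^2)
At (3, -3, -3): (-36, 153, -15).

(-36, 153, -15)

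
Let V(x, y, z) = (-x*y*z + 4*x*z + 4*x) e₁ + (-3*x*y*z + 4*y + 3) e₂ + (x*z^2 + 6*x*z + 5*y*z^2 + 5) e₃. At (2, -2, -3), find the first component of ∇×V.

(∇×V)_1 = ∂V₃/∂y − ∂V₂/∂z
= 5*z^2 − (-3*x*y)
= 3*x*y + 5*z^2
At (2, -2, -3): 33.

33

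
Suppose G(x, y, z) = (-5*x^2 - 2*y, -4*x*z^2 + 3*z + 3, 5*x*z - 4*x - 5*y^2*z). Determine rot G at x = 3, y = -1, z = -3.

(∇×G)₁ = ∂G₃/∂y − ∂G₂/∂z = 8*x*z - 10*y*z - 3
(∇×G)₂ = ∂G₁/∂z − ∂G₃/∂x = -5*z + 4
(∇×G)₃ = ∂G₂/∂x − ∂G₁/∂y = -4*z^2 + 2
∇×G = (8*x*z - 10*y*z - 3, -5*z + 4, -4*z^2 + 2)
At (3, -1, -3): (-105, 19, -34).

(-105, 19, -34)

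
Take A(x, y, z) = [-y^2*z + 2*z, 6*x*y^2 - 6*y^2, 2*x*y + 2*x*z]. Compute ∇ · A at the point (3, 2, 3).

54

∂A₁/∂x = 0
∂A₂/∂y = 12*x*y - 12*y
∂A₃/∂z = 2*x
∇·A = 12*x*y + 2*x - 12*y
At (3, 2, 3): 54.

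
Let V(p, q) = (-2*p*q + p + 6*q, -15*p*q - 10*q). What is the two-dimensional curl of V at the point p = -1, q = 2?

∂V₂/∂p = -15*q
∂V₁/∂q = -2*p + 6
Scalar curl = 2*p - 15*q - 6
At (-1, 2): -38.

-38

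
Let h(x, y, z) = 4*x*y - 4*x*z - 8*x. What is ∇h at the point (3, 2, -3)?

(12, 12, -12)

∂h/∂x = 4*y - 4*z - 8
∂h/∂y = 4*x
∂h/∂z = -4*x
∇h = (4*y - 4*z - 8, 4*x, -4*x)
At (3, 2, -3): (12, 12, -12).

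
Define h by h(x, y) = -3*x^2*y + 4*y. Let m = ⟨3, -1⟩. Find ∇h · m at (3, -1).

∂h/∂x = -6*x*y
∂h/∂y = -3*x^2 + 4
∇h at (3, -1) = (18, -23)
∇h · m = (18)(3) + (-23)(-1) = 77

77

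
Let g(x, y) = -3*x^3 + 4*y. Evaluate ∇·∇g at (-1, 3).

18

∂²g/∂x² = -18*x
∂²g/∂y² = 0
∇²g = -18*x
At (-1, 3): 18.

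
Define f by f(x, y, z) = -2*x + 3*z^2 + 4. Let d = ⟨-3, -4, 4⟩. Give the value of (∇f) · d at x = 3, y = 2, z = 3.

∂f/∂x = -2
∂f/∂y = 0
∂f/∂z = 6*z
∇f at (3, 2, 3) = (-2, 0, 18)
∇f · d = (-2)(-3) + (0)(-4) + (18)(4) = 78

78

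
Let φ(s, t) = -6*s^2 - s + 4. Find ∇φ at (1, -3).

(-13, 0)

∂φ/∂s = -12*s - 1
∂φ/∂t = 0
∇φ = (-12*s - 1, 0)
At (1, -3): (-13, 0).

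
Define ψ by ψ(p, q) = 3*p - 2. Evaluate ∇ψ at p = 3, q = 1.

(3, 0)

∂ψ/∂p = 3
∂ψ/∂q = 0
∇ψ = (3, 0)
At (3, 1): (3, 0).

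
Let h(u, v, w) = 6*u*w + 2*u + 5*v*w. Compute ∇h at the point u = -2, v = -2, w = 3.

(20, 15, -22)

∂h/∂u = 6*w + 2
∂h/∂v = 5*w
∂h/∂w = 6*u + 5*v
∇h = (6*w + 2, 5*w, 6*u + 5*v)
At (-2, -2, 3): (20, 15, -22).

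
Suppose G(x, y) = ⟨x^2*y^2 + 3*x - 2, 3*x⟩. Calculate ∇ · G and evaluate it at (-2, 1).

∂G₁/∂x = 2*x*y^2 + 3
∂G₂/∂y = 0
∇·G = 2*x*y^2 + 3
At (-2, 1): -1.

-1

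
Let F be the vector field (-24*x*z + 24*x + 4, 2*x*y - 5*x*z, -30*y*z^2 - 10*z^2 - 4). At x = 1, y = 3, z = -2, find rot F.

(∇×F)₁ = ∂F₃/∂y − ∂F₂/∂z = 5*x - 30*z^2
(∇×F)₂ = ∂F₁/∂z − ∂F₃/∂x = -24*x
(∇×F)₃ = ∂F₂/∂x − ∂F₁/∂y = 2*y - 5*z
∇×F = (5*x - 30*z^2, -24*x, 2*y - 5*z)
At (1, 3, -2): (-115, -24, 16).

(-115, -24, 16)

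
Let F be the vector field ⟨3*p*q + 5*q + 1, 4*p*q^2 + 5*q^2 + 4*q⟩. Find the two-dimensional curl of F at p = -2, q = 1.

∂F₂/∂p = 4*q^2
∂F₁/∂q = 3*p + 5
Scalar curl = -3*p + 4*q^2 - 5
At (-2, 1): 5.

5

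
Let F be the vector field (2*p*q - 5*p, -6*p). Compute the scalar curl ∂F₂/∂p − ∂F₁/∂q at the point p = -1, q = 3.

-4

∂F₂/∂p = -6
∂F₁/∂q = 2*p
Scalar curl = -2*p - 6
At (-1, 3): -4.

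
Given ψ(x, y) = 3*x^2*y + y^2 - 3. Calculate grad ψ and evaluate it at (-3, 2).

(-36, 31)

∂ψ/∂x = 6*x*y
∂ψ/∂y = 3*x^2 + 2*y
∇ψ = (6*x*y, 3*x^2 + 2*y)
At (-3, 2): (-36, 31).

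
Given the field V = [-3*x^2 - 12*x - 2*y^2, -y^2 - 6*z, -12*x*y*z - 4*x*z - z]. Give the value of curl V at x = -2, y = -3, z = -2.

(∇×V)₁ = ∂V₃/∂y − ∂V₂/∂z = -12*x*z + 6
(∇×V)₂ = ∂V₁/∂z − ∂V₃/∂x = 12*y*z + 4*z
(∇×V)₃ = ∂V₂/∂x − ∂V₁/∂y = 4*y
∇×V = (-12*x*z + 6, 12*y*z + 4*z, 4*y)
At (-2, -3, -2): (-42, 64, -12).

(-42, 64, -12)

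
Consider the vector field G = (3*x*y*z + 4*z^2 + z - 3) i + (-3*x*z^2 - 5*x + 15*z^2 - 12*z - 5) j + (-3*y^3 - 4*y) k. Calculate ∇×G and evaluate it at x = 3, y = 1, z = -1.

(∇×G)₁ = ∂G₃/∂y − ∂G₂/∂z = 6*x*z - 9*y^2 - 30*z + 8
(∇×G)₂ = ∂G₁/∂z − ∂G₃/∂x = 3*x*y + 8*z + 1
(∇×G)₃ = ∂G₂/∂x − ∂G₁/∂y = -3*x*z - 3*z^2 - 5
∇×G = (6*x*z - 9*y^2 - 30*z + 8, 3*x*y + 8*z + 1, -3*x*z - 3*z^2 - 5)
At (3, 1, -1): (11, 2, 1).

(11, 2, 1)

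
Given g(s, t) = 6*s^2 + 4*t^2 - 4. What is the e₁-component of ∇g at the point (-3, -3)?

(∇g)_1 = ∂g/∂s = 12*s
At (-3, -3): -36.

-36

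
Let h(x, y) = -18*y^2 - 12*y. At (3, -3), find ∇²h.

-36

∂²h/∂x² = 0
∂²h/∂y² = -36
∇²h = -36
At (3, -3): -36.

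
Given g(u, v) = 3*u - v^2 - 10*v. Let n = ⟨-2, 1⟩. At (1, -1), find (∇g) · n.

∂g/∂u = 3
∂g/∂v = -2*v - 10
∇g at (1, -1) = (3, -8)
∇g · n = (3)(-2) + (-8)(1) = -14

-14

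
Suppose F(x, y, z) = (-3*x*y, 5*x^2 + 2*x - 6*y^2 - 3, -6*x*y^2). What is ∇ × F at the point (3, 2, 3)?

(∇×F)₁ = ∂F₃/∂y − ∂F₂/∂z = -12*x*y
(∇×F)₂ = ∂F₁/∂z − ∂F₃/∂x = 6*y^2
(∇×F)₃ = ∂F₂/∂x − ∂F₁/∂y = 13*x + 2
∇×F = (-12*x*y, 6*y^2, 13*x + 2)
At (3, 2, 3): (-72, 24, 41).

(-72, 24, 41)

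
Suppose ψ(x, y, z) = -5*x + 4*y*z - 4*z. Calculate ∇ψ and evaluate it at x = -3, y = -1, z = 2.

(-5, 8, -8)

∂ψ/∂x = -5
∂ψ/∂y = 4*z
∂ψ/∂z = 4*y - 4
∇ψ = (-5, 4*z, 4*y - 4)
At (-3, -1, 2): (-5, 8, -8).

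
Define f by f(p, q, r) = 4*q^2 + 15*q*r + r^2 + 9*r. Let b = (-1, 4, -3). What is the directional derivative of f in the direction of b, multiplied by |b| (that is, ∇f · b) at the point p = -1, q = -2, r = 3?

161

∂f/∂p = 0
∂f/∂q = 8*q + 15*r
∂f/∂r = 15*q + 2*r + 9
∇f at (-1, -2, 3) = (0, 29, -15)
∇f · b = (0)(-1) + (29)(4) + (-15)(-3) = 161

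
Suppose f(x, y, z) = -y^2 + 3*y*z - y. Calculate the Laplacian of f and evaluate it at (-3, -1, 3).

-2

∂²f/∂x² = 0
∂²f/∂y² = -2
∂²f/∂z² = 0
∇²f = -2
At (-3, -1, 3): -2.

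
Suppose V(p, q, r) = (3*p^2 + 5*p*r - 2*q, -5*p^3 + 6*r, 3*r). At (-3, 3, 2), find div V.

-5

∂V₁/∂p = 6*p + 5*r
∂V₂/∂q = 0
∂V₃/∂r = 3
∇·V = 6*p + 5*r + 3
At (-3, 3, 2): -5.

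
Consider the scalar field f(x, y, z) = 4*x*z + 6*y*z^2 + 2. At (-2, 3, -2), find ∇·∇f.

36

∂²f/∂x² = 0
∂²f/∂y² = 0
∂²f/∂z² = 12*y
∇²f = 12*y
At (-2, 3, -2): 36.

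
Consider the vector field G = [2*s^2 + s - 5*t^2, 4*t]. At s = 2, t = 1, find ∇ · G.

13

∂G₁/∂s = 4*s + 1
∂G₂/∂t = 4
∇·G = 4*s + 5
At (2, 1): 13.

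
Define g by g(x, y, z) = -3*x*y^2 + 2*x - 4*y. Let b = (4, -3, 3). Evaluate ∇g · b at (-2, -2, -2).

44

∂g/∂x = -3*y^2 + 2
∂g/∂y = -6*x*y - 4
∂g/∂z = 0
∇g at (-2, -2, -2) = (-10, -28, 0)
∇g · b = (-10)(4) + (-28)(-3) + (0)(3) = 44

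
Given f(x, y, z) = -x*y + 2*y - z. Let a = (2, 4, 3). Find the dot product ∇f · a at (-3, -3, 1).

23

∂f/∂x = -y
∂f/∂y = -x + 2
∂f/∂z = -1
∇f at (-3, -3, 1) = (3, 5, -1)
∇f · a = (3)(2) + (5)(4) + (-1)(3) = 23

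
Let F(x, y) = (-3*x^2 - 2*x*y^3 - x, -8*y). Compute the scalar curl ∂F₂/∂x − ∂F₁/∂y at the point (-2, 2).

-48

∂F₂/∂x = 0
∂F₁/∂y = -6*x*y^2
Scalar curl = 6*x*y^2
At (-2, 2): -48.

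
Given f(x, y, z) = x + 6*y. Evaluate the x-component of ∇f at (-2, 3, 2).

1

(∇f)_1 = ∂f/∂x = 1
At (-2, 3, 2): 1.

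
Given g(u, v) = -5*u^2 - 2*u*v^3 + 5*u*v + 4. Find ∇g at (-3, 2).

∂g/∂u = -10*u - 2*v^3 + 5*v
∂g/∂v = -6*u*v^2 + 5*u
∇g = (-10*u - 2*v^3 + 5*v, -6*u*v^2 + 5*u)
At (-3, 2): (24, 57).

(24, 57)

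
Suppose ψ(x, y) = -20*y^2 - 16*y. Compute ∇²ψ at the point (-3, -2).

∂²ψ/∂x² = 0
∂²ψ/∂y² = -40
∇²ψ = -40
At (-3, -2): -40.

-40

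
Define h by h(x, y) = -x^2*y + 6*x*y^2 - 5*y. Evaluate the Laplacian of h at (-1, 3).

∂²h/∂x² = -2*y
∂²h/∂y² = 12*x
∇²h = 12*x - 2*y
At (-1, 3): -18.

-18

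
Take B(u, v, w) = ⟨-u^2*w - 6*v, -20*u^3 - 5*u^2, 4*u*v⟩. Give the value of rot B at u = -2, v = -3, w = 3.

(-8, 8, -214)

(∇×B)₁ = ∂B₃/∂v − ∂B₂/∂w = 4*u
(∇×B)₂ = ∂B₁/∂w − ∂B₃/∂u = -u^2 - 4*v
(∇×B)₃ = ∂B₂/∂u − ∂B₁/∂v = -60*u^2 - 10*u + 6
∇×B = (4*u, -u^2 - 4*v, -60*u^2 - 10*u + 6)
At (-2, -3, 3): (-8, 8, -214).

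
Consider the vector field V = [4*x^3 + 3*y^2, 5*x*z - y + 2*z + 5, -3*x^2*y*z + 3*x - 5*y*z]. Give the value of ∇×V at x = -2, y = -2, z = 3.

(-43, 69, 27)

(∇×V)₁ = ∂V₃/∂y − ∂V₂/∂z = -3*x^2*z - 5*x - 5*z - 2
(∇×V)₂ = ∂V₁/∂z − ∂V₃/∂x = 6*x*y*z - 3
(∇×V)₃ = ∂V₂/∂x − ∂V₁/∂y = -6*y + 5*z
∇×V = (-3*x^2*z - 5*x - 5*z - 2, 6*x*y*z - 3, -6*y + 5*z)
At (-2, -2, 3): (-43, 69, 27).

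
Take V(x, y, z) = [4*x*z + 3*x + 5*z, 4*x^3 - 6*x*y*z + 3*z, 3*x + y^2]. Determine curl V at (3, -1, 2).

(-23, 14, 120)

(∇×V)₁ = ∂V₃/∂y − ∂V₂/∂z = 6*x*y + 2*y - 3
(∇×V)₂ = ∂V₁/∂z − ∂V₃/∂x = 4*x + 2
(∇×V)₃ = ∂V₂/∂x − ∂V₁/∂y = 12*x^2 - 6*y*z
∇×V = (6*x*y + 2*y - 3, 4*x + 2, 12*x^2 - 6*y*z)
At (3, -1, 2): (-23, 14, 120).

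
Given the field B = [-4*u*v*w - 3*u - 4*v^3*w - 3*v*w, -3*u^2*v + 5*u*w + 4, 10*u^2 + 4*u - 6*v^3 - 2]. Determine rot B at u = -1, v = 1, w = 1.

(-13, 13, 22)

(∇×B)₁ = ∂B₃/∂v − ∂B₂/∂w = -5*u - 18*v^2
(∇×B)₂ = ∂B₁/∂w − ∂B₃/∂u = -4*u*v - 20*u - 4*v^3 - 3*v - 4
(∇×B)₃ = ∂B₂/∂u − ∂B₁/∂v = -6*u*v + 4*u*w + 12*v^2*w + 8*w
∇×B = (-5*u - 18*v^2, -4*u*v - 20*u - 4*v^3 - 3*v - 4, -6*u*v + 4*u*w + 12*v^2*w + 8*w)
At (-1, 1, 1): (-13, 13, 22).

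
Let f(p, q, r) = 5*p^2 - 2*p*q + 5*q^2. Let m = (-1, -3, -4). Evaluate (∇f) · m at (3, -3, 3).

72

∂f/∂p = 10*p - 2*q
∂f/∂q = -2*p + 10*q
∂f/∂r = 0
∇f at (3, -3, 3) = (36, -36, 0)
∇f · m = (36)(-1) + (-36)(-3) + (0)(-4) = 72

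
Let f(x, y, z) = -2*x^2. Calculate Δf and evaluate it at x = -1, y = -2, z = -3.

∂²f/∂x² = -4
∂²f/∂y² = 0
∂²f/∂z² = 0
∇²f = -4
At (-1, -2, -3): -4.

-4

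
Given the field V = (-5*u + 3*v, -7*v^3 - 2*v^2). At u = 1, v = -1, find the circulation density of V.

∂V₂/∂u = 0
∂V₁/∂v = 3
Scalar curl = -3
At (1, -1): -3.

-3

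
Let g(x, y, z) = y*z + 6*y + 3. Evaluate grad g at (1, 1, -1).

∂g/∂x = 0
∂g/∂y = z + 6
∂g/∂z = y
∇g = (0, z + 6, y)
At (1, 1, -1): (0, 5, 1).

(0, 5, 1)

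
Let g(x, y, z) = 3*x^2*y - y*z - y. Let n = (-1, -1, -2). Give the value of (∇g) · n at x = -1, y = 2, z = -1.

13

∂g/∂x = 6*x*y
∂g/∂y = 3*x^2 - z - 1
∂g/∂z = -y
∇g at (-1, 2, -1) = (-12, 3, -2)
∇g · n = (-12)(-1) + (3)(-1) + (-2)(-2) = 13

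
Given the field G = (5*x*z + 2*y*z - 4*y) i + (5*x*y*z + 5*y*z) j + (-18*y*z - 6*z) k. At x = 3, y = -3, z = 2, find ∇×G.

(24, 9, -30)

(∇×G)₁ = ∂G₃/∂y − ∂G₂/∂z = -5*x*y - 5*y - 18*z
(∇×G)₂ = ∂G₁/∂z − ∂G₃/∂x = 5*x + 2*y
(∇×G)₃ = ∂G₂/∂x − ∂G₁/∂y = 5*y*z - 2*z + 4
∇×G = (-5*x*y - 5*y - 18*z, 5*x + 2*y, 5*y*z - 2*z + 4)
At (3, -3, 2): (24, 9, -30).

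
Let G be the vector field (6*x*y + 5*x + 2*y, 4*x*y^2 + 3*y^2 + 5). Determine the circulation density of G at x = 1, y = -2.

8

∂G₂/∂x = 4*y^2
∂G₁/∂y = 6*x + 2
Scalar curl = -6*x + 4*y^2 - 2
At (1, -2): 8.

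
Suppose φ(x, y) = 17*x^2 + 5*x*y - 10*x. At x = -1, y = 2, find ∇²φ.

∂²φ/∂x² = 34
∂²φ/∂y² = 0
∇²φ = 34
At (-1, 2): 34.

34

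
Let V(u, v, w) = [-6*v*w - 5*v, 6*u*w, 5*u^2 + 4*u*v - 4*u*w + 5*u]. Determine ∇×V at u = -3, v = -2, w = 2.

(6, 53, 29)

(∇×V)₁ = ∂V₃/∂v − ∂V₂/∂w = -2*u
(∇×V)₂ = ∂V₁/∂w − ∂V₃/∂u = -10*u - 10*v + 4*w - 5
(∇×V)₃ = ∂V₂/∂u − ∂V₁/∂v = 12*w + 5
∇×V = (-2*u, -10*u - 10*v + 4*w - 5, 12*w + 5)
At (-3, -2, 2): (6, 53, 29).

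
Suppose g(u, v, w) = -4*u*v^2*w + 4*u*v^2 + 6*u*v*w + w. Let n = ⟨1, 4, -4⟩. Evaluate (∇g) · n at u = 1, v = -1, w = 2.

∂g/∂u = -4*v^2*w + 4*v^2 + 6*v*w
∂g/∂v = -8*u*v*w + 8*u*v + 6*u*w
∂g/∂w = -4*u*v^2 + 6*u*v + 1
∇g at (1, -1, 2) = (-16, 20, -9)
∇g · n = (-16)(1) + (20)(4) + (-9)(-4) = 100

100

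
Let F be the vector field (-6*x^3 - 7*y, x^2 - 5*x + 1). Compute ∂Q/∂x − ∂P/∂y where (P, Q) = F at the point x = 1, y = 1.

4

∂F₂/∂x = 2*x - 5
∂F₁/∂y = -7
Scalar curl = 2*x + 2
At (1, 1): 4.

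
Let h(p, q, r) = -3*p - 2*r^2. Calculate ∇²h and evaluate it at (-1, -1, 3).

∂²h/∂p² = 0
∂²h/∂q² = 0
∂²h/∂r² = -4
∇²h = -4
At (-1, -1, 3): -4.

-4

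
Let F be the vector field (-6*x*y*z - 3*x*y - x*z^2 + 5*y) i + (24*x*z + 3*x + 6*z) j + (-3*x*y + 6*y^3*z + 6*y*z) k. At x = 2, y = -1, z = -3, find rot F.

(-132, 21, -104)

(∇×F)₁ = ∂F₃/∂y − ∂F₂/∂z = -27*x + 18*y^2*z + 6*z - 6
(∇×F)₂ = ∂F₁/∂z − ∂F₃/∂x = -6*x*y - 2*x*z + 3*y
(∇×F)₃ = ∂F₂/∂x − ∂F₁/∂y = 6*x*z + 3*x + 24*z - 2
∇×F = (-27*x + 18*y^2*z + 6*z - 6, -6*x*y - 2*x*z + 3*y, 6*x*z + 3*x + 24*z - 2)
At (2, -1, -3): (-132, 21, -104).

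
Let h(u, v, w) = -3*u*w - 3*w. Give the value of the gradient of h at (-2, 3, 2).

(-6, 0, 3)

∂h/∂u = -3*w
∂h/∂v = 0
∂h/∂w = -3*u - 3
∇h = (-3*w, 0, -3*u - 3)
At (-2, 3, 2): (-6, 0, 3).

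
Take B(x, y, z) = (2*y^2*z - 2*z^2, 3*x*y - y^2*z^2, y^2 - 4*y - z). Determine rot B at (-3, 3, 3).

(∇×B)₁ = ∂B₃/∂y − ∂B₂/∂z = 2*y^2*z + 2*y - 4
(∇×B)₂ = ∂B₁/∂z − ∂B₃/∂x = 2*y^2 - 4*z
(∇×B)₃ = ∂B₂/∂x − ∂B₁/∂y = -4*y*z + 3*y
∇×B = (2*y^2*z + 2*y - 4, 2*y^2 - 4*z, -4*y*z + 3*y)
At (-3, 3, 3): (56, 6, -27).

(56, 6, -27)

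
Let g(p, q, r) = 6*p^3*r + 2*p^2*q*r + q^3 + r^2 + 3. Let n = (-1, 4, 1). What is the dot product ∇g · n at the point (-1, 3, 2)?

116

∂g/∂p = 18*p^2*r + 4*p*q*r
∂g/∂q = 2*p^2*r + 3*q^2
∂g/∂r = 6*p^3 + 2*p^2*q + 2*r
∇g at (-1, 3, 2) = (12, 31, 4)
∇g · n = (12)(-1) + (31)(4) + (4)(1) = 116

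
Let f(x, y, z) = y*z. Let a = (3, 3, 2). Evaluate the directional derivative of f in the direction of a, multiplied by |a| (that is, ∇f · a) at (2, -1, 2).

4

∂f/∂x = 0
∂f/∂y = z
∂f/∂z = y
∇f at (2, -1, 2) = (0, 2, -1)
∇f · a = (0)(3) + (2)(3) + (-1)(2) = 4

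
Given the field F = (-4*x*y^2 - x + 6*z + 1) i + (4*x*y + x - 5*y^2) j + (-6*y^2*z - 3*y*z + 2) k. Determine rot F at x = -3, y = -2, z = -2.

(∇×F)₁ = ∂F₃/∂y − ∂F₂/∂z = -12*y*z - 3*z
(∇×F)₂ = ∂F₁/∂z − ∂F₃/∂x = 6
(∇×F)₃ = ∂F₂/∂x − ∂F₁/∂y = 8*x*y + 4*y + 1
∇×F = (-12*y*z - 3*z, 6, 8*x*y + 4*y + 1)
At (-3, -2, -2): (-42, 6, 41).

(-42, 6, 41)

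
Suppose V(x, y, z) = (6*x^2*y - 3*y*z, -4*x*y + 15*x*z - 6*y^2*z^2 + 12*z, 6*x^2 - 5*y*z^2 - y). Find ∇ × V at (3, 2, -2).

(∇×V)₁ = ∂V₃/∂y − ∂V₂/∂z = -15*x + 12*y^2*z - 5*z^2 - 13
(∇×V)₂ = ∂V₁/∂z − ∂V₃/∂x = -12*x - 3*y
(∇×V)₃ = ∂V₂/∂x − ∂V₁/∂y = -6*x^2 - 4*y + 18*z
∇×V = (-15*x + 12*y^2*z - 5*z^2 - 13, -12*x - 3*y, -6*x^2 - 4*y + 18*z)
At (3, 2, -2): (-174, -42, -98).

(-174, -42, -98)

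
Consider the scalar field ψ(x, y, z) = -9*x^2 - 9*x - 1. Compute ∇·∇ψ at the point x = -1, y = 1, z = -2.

-18

∂²ψ/∂x² = -18
∂²ψ/∂y² = 0
∂²ψ/∂z² = 0
∇²ψ = -18
At (-1, 1, -2): -18.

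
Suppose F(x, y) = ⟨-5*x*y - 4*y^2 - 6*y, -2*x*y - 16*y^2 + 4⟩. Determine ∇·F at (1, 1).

∂F₁/∂x = -5*y
∂F₂/∂y = -2*x - 32*y
∇·F = -2*x - 37*y
At (1, 1): -39.

-39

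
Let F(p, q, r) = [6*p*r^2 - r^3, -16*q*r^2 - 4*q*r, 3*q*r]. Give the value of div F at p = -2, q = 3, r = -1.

∂F₁/∂p = 6*r^2
∂F₂/∂q = -16*r^2 - 4*r
∂F₃/∂r = 3*q
∇·F = 3*q - 10*r^2 - 4*r
At (-2, 3, -1): 3.

3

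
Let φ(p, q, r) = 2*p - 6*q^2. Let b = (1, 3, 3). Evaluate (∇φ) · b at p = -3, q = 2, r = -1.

-70

∂φ/∂p = 2
∂φ/∂q = -12*q
∂φ/∂r = 0
∇φ at (-3, 2, -1) = (2, -24, 0)
∇φ · b = (2)(1) + (-24)(3) + (0)(3) = -70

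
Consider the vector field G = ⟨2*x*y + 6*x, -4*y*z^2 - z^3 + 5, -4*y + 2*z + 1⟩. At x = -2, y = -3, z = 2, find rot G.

(-40, 0, 4)

(∇×G)₁ = ∂G₃/∂y − ∂G₂/∂z = 8*y*z + 3*z^2 - 4
(∇×G)₂ = ∂G₁/∂z − ∂G₃/∂x = 0
(∇×G)₃ = ∂G₂/∂x − ∂G₁/∂y = -2*x
∇×G = (8*y*z + 3*z^2 - 4, 0, -2*x)
At (-2, -3, 2): (-40, 0, 4).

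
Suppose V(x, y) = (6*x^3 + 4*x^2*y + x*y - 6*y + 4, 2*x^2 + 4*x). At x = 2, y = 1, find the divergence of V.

89

∂V₁/∂x = 18*x^2 + 8*x*y + y
∂V₂/∂y = 0
∇·V = 18*x^2 + 8*x*y + y
At (2, 1): 89.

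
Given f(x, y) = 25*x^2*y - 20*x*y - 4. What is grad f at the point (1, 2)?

(60, 5)

∂f/∂x = 50*x*y - 20*y
∂f/∂y = 25*x^2 - 20*x
∇f = (50*x*y - 20*y, 25*x^2 - 20*x)
At (1, 2): (60, 5).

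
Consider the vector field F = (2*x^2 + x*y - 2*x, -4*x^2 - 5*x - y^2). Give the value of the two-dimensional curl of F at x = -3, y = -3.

∂F₂/∂x = -8*x - 5
∂F₁/∂y = x
Scalar curl = -9*x - 5
At (-3, -3): 22.

22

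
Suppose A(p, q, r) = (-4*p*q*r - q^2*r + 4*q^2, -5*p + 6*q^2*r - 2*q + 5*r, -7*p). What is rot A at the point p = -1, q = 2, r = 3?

(∇×A)₁ = ∂A₃/∂q − ∂A₂/∂r = -6*q^2 - 5
(∇×A)₂ = ∂A₁/∂r − ∂A₃/∂p = -4*p*q - q^2 + 7
(∇×A)₃ = ∂A₂/∂p − ∂A₁/∂q = 4*p*r + 2*q*r - 8*q - 5
∇×A = (-6*q^2 - 5, -4*p*q - q^2 + 7, 4*p*r + 2*q*r - 8*q - 5)
At (-1, 2, 3): (-29, 11, -21).

(-29, 11, -21)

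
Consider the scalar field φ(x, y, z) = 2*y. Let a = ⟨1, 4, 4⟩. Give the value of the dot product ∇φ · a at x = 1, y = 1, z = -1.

8

∂φ/∂x = 0
∂φ/∂y = 2
∂φ/∂z = 0
∇φ at (1, 1, -1) = (0, 2, 0)
∇φ · a = (0)(1) + (2)(4) + (0)(4) = 8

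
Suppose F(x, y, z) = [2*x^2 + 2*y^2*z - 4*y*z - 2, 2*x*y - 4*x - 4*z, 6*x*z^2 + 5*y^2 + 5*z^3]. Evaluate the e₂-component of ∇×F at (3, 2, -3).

-54

(∇×F)_2 = ∂F₁/∂z − ∂F₃/∂x
= 2*y^2 - 4*y − (6*z^2)
= 2*y^2 - 4*y - 6*z^2
At (3, 2, -3): -54.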